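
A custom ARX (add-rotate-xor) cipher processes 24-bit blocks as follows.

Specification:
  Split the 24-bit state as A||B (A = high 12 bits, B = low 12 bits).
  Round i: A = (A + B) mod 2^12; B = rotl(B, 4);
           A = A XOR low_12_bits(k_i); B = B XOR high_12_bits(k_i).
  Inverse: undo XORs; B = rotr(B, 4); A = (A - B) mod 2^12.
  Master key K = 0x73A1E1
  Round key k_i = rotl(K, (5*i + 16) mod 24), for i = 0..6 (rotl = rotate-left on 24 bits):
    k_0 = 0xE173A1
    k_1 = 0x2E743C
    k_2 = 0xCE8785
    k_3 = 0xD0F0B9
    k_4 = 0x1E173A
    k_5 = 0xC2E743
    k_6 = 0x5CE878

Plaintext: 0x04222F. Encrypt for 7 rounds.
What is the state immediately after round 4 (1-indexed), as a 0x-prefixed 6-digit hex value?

s_0 = plaintext = 0x04222F
s_1 = Round(s_0, k_0) = 0x1D0CE5
s_2 = Round(s_1, k_1) = 0xA89CBB
s_3 = Round(s_2, k_2) = 0x0C1754
s_4 = Round(s_3, k_3) = 0x8AC848
s_5 = Round(s_4, k_4) = 0x7CE569
s_6 = Round(s_5, k_5) = 0xA74ABB
s_7 = Round(s_6, k_6) = 0xD57E74

0x8AC848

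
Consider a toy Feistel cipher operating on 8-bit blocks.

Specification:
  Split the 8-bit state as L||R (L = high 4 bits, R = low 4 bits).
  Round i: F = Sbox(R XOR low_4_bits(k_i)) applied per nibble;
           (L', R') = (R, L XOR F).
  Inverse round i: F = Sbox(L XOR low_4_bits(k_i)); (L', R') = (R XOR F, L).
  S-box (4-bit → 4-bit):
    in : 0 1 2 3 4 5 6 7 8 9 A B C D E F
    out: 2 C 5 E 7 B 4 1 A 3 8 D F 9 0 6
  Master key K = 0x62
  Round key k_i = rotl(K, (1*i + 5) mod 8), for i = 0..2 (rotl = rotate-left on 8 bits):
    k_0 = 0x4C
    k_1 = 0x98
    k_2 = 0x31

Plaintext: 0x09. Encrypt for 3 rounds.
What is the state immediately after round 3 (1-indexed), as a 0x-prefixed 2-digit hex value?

s_0 = plaintext = 0x09
s_1 = Round(s_0, k_0) = 0x9B
s_2 = Round(s_1, k_1) = 0xB7
s_3 = Round(s_2, k_2) = 0x7F

0x7F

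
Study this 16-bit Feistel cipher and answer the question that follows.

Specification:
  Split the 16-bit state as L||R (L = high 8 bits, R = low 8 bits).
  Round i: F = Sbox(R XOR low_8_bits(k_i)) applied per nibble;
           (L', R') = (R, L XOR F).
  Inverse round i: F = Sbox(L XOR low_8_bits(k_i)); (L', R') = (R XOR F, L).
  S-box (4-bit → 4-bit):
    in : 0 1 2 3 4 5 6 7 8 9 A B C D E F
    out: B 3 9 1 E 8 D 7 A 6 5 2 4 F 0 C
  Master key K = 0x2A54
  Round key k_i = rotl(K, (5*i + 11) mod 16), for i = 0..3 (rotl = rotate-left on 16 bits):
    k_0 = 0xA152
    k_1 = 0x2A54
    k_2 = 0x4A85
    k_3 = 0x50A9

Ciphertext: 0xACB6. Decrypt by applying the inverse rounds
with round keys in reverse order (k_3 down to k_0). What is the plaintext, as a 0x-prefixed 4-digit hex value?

0xF88B

s_0 = ciphertext = 0xACB6
s_1 = InvRound(s_0, k_3) = 0x0EAC
s_2 = InvRound(s_1, k_2) = 0x0E0E
s_3 = InvRound(s_2, k_1) = 0x8B0E
s_4 = InvRound(s_3, k_0) = 0xF88B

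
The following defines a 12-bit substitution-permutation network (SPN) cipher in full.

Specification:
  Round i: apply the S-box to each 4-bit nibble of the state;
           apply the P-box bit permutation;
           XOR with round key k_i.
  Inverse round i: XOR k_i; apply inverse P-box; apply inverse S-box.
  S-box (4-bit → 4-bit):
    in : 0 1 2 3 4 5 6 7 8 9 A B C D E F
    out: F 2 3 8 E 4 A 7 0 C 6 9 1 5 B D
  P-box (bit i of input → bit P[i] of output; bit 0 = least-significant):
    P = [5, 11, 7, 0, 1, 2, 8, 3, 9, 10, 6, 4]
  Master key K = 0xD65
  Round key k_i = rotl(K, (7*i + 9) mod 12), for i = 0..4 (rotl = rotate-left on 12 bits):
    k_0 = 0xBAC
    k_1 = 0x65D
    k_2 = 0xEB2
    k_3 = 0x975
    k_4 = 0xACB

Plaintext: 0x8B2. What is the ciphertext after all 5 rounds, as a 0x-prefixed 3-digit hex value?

0x744

s_0 = plaintext = 0x8B2
s_1 = Round(s_0, k_0) = 0x386
s_2 = Round(s_1, k_1) = 0xE4C
s_3 = Round(s_2, k_2) = 0x98E
s_4 = Round(s_3, k_3) = 0x104
s_5 = Round(s_4, k_4) = 0x744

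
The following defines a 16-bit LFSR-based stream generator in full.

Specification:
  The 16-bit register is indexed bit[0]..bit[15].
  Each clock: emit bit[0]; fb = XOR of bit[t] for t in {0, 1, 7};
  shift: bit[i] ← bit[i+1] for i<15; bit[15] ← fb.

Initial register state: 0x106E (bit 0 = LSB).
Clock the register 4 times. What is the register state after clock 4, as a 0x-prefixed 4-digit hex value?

reg_0 = 0x106E
clock 1: out=0, reg = 0x8837
clock 2: out=1, reg = 0x441B
clock 3: out=1, reg = 0x220D
clock 4: out=1, reg = 0x9106

0x9106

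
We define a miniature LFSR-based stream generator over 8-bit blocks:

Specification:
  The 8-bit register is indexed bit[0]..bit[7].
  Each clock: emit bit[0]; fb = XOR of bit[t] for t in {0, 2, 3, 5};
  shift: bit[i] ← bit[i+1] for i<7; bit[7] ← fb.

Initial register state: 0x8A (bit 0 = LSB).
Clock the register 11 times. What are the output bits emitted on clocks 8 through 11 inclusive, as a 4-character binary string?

reg_0 = 0x8A
clock 1: out=0, reg = 0xC5
clock 2: out=1, reg = 0x62
clock 3: out=0, reg = 0xB1
clock 4: out=1, reg = 0x58
clock 5: out=0, reg = 0xAC
clock 6: out=0, reg = 0xD6
clock 7: out=0, reg = 0xEB
clock 8: out=1, reg = 0xF5
clock 9: out=1, reg = 0xFA
clock 10: out=0, reg = 0x7D
clock 11: out=1, reg = 0x3E

1101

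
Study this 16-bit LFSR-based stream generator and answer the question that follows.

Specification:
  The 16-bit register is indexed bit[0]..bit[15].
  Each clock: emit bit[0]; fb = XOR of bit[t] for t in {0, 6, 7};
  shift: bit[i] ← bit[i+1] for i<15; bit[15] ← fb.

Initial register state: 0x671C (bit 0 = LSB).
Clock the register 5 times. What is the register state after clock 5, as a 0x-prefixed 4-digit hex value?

0x7338

reg_0 = 0x671C
clock 1: out=0, reg = 0x338E
clock 2: out=0, reg = 0x99C7
clock 3: out=1, reg = 0xCCE3
clock 4: out=1, reg = 0xE671
clock 5: out=1, reg = 0x7338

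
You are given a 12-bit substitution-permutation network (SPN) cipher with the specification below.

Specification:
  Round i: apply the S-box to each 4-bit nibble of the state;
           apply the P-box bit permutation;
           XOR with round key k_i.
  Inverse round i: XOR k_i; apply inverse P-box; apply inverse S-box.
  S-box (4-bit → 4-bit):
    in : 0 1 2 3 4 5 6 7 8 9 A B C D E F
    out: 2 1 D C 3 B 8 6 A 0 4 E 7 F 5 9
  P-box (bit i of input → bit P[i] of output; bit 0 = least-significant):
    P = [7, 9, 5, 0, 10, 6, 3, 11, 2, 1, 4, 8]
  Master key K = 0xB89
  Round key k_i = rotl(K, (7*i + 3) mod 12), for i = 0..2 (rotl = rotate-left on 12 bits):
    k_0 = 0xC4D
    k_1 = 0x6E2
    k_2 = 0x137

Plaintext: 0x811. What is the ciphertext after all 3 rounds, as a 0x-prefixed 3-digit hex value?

s_0 = plaintext = 0x811
s_1 = Round(s_0, k_0) = 0x9CF
s_2 = Round(s_1, k_1) = 0x22B
s_3 = Round(s_2, k_2) = 0xE0A

0xE0A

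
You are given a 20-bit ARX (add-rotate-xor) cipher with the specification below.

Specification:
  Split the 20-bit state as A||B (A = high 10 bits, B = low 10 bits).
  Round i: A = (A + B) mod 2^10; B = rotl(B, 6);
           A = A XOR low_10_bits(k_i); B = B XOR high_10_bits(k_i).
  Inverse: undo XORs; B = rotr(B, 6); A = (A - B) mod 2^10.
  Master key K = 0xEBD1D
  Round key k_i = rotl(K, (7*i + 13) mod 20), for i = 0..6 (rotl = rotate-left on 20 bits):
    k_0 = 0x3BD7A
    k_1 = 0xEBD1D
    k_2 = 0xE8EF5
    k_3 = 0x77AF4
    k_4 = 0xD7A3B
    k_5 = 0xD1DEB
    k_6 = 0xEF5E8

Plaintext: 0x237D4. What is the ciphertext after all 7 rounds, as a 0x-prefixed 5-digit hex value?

0xD2449

s_0 = plaintext = 0x237D4
s_1 = Round(s_0, k_0) = 0x46DD2
s_2 = Round(s_1, k_1) = 0xFC332
s_3 = Round(s_2, k_2) = 0x75F10
s_4 = Round(s_3, k_3) = 0x84DEF
s_5 = Round(s_4, k_4) = 0x8E480
s_6 = Round(s_5, k_5) = 0xD4B4F
s_7 = Round(s_6, k_6) = 0xD2449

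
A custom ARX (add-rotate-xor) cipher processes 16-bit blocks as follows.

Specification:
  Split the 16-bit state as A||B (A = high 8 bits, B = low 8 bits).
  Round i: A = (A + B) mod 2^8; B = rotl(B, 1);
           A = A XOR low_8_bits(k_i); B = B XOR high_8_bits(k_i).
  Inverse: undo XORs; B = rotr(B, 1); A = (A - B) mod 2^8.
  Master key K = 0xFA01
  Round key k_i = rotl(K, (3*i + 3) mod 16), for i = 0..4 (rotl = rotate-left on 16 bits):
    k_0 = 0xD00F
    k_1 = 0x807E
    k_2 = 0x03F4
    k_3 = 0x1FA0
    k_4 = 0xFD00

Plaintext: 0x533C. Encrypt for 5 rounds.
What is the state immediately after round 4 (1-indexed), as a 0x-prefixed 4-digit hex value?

0xD35E

s_0 = plaintext = 0x533C
s_1 = Round(s_0, k_0) = 0x80A8
s_2 = Round(s_1, k_1) = 0x56D1
s_3 = Round(s_2, k_2) = 0xD3A0
s_4 = Round(s_3, k_3) = 0xD35E
s_5 = Round(s_4, k_4) = 0x3141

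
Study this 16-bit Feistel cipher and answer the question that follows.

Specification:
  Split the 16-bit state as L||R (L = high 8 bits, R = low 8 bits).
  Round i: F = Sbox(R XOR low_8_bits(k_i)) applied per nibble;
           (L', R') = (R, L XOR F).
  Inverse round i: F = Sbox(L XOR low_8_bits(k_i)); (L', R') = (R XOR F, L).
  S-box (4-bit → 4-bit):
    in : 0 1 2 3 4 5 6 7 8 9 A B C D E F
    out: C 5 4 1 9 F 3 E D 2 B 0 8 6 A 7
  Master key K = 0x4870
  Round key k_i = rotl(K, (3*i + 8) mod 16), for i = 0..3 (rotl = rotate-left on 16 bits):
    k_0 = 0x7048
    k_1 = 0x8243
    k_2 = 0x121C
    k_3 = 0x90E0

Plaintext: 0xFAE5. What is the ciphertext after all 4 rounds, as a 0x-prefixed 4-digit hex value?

0x5621

s_0 = plaintext = 0xFAE5
s_1 = Round(s_0, k_0) = 0xE54C
s_2 = Round(s_1, k_1) = 0x4C22
s_3 = Round(s_2, k_2) = 0x2256
s_4 = Round(s_3, k_3) = 0x5621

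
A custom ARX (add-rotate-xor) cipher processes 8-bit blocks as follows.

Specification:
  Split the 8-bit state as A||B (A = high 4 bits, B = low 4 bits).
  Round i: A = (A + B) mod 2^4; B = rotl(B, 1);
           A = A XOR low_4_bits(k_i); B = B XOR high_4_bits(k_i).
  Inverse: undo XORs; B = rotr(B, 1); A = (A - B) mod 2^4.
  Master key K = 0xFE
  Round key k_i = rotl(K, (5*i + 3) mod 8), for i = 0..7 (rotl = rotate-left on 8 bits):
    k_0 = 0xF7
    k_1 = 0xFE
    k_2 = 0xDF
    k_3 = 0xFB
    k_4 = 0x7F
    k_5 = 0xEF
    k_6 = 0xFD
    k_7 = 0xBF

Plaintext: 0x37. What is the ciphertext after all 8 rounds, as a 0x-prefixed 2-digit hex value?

s_0 = plaintext = 0x37
s_1 = Round(s_0, k_0) = 0xD1
s_2 = Round(s_1, k_1) = 0x0D
s_3 = Round(s_2, k_2) = 0x26
s_4 = Round(s_3, k_3) = 0x33
s_5 = Round(s_4, k_4) = 0x91
s_6 = Round(s_5, k_5) = 0x5C
s_7 = Round(s_6, k_6) = 0xC6
s_8 = Round(s_7, k_7) = 0xD7

0xD7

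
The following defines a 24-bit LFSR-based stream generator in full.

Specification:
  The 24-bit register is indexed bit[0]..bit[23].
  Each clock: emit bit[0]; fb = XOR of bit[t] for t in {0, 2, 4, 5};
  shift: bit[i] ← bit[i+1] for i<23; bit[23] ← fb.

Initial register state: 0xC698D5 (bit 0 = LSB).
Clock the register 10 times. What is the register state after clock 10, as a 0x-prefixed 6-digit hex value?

reg_0 = 0xC698D5
clock 1: out=1, reg = 0xE34C6A
clock 2: out=0, reg = 0xF1A635
clock 3: out=1, reg = 0x78D31A
clock 4: out=0, reg = 0xBC698D
clock 5: out=1, reg = 0x5E34C6
clock 6: out=0, reg = 0xAF1A63
clock 7: out=1, reg = 0x578D31
clock 8: out=1, reg = 0xABC698
clock 9: out=0, reg = 0xD5E34C
clock 10: out=0, reg = 0xEAF1A6

0xEAF1A6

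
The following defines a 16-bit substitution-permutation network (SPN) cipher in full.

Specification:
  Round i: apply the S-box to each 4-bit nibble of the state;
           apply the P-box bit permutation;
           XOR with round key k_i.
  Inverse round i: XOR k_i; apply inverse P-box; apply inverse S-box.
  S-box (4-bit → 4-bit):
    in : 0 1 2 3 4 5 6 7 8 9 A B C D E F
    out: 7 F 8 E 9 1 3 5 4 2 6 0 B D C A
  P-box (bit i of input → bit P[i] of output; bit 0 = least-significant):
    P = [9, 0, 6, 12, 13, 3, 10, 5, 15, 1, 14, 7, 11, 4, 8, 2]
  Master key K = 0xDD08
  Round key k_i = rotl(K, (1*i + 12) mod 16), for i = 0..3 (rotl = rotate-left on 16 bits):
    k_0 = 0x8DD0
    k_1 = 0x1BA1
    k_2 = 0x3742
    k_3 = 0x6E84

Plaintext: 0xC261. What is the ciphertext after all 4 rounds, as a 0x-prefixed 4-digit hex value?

s_0 = plaintext = 0xC261
s_1 = Round(s_0, k_0) = 0xB70D
s_2 = Round(s_1, k_1) = 0xEDE9
s_3 = Round(s_2, k_2) = 0xF2E7
s_4 = Round(s_3, k_3) = 0x6870

0x6870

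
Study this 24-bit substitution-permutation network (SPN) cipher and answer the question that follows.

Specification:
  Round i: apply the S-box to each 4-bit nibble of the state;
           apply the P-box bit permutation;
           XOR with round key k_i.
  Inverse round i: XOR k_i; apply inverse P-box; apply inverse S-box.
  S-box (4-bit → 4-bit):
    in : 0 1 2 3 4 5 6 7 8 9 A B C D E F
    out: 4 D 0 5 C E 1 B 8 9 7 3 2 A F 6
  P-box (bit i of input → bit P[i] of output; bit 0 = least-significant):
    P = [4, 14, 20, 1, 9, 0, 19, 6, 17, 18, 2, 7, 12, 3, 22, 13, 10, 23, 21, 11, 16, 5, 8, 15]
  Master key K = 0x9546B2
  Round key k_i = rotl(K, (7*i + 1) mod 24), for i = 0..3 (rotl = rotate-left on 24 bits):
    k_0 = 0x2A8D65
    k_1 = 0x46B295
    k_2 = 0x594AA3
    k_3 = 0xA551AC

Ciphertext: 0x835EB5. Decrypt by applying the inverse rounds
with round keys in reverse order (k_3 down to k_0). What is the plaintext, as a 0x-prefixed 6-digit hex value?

s_0 = ciphertext = 0x835EB5
s_1 = InvRound(s_0, k_3) = 0x01CBB6
s_2 = InvRound(s_1, k_2) = 0x4200F3
s_3 = InvRound(s_2, k_1) = 0xD29F98
s_4 = InvRound(s_3, k_0) = 0xCFA4E3

0xCFA4E3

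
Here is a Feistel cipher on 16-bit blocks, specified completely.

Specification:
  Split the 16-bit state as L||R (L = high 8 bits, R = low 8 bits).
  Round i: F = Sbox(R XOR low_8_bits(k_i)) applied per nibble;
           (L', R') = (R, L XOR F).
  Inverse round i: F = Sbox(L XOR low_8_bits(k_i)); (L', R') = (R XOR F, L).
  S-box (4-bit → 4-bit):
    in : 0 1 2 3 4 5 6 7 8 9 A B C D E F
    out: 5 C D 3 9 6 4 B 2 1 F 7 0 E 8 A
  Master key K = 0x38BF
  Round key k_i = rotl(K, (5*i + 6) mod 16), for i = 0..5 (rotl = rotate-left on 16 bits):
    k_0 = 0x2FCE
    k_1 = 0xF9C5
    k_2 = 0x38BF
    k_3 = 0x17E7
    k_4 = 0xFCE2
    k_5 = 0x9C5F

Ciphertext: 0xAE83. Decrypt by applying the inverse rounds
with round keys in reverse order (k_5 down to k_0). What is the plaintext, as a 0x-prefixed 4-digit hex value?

0x6C89

s_0 = ciphertext = 0xAE83
s_1 = InvRound(s_0, k_5) = 0x2FAE
s_2 = InvRound(s_1, k_4) = 0xA02F
s_3 = InvRound(s_2, k_3) = 0xB4A0
s_4 = InvRound(s_3, k_2) = 0xF7B4
s_5 = InvRound(s_4, k_1) = 0x89F7
s_6 = InvRound(s_5, k_0) = 0x6C89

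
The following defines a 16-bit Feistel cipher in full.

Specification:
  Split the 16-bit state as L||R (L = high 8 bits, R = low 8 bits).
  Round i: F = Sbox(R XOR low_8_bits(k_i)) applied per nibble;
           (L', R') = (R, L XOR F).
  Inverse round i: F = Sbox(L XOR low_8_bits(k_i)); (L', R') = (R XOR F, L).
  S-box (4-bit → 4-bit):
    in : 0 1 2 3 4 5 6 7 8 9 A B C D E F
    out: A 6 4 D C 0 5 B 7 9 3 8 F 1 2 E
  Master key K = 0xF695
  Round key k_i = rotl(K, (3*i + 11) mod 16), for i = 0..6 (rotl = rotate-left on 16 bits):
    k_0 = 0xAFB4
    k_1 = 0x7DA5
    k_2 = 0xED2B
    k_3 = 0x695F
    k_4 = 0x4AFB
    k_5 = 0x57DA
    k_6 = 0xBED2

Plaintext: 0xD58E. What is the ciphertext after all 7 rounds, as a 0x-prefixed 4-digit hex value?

s_0 = plaintext = 0xD58E
s_1 = Round(s_0, k_0) = 0x8E06
s_2 = Round(s_1, k_1) = 0x06B3
s_3 = Round(s_2, k_2) = 0xB391
s_4 = Round(s_3, k_3) = 0x9141
s_5 = Round(s_4, k_4) = 0x4112
s_6 = Round(s_5, k_5) = 0x12B6
s_7 = Round(s_6, k_6) = 0xB64E

0xB64E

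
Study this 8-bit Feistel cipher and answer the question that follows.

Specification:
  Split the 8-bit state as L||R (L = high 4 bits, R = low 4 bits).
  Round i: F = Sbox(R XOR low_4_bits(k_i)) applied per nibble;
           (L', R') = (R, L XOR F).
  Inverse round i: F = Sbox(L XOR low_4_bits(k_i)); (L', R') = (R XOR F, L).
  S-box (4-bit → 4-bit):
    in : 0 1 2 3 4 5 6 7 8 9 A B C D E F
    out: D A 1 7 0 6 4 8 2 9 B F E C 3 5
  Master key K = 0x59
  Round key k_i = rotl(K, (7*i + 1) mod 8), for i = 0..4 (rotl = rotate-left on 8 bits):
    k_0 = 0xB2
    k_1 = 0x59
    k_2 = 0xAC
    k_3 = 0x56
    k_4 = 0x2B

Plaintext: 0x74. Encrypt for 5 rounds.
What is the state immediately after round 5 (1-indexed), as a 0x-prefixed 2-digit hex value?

s_0 = plaintext = 0x74
s_1 = Round(s_0, k_0) = 0x43
s_2 = Round(s_1, k_1) = 0x3F
s_3 = Round(s_2, k_2) = 0xF4
s_4 = Round(s_3, k_3) = 0x4E
s_5 = Round(s_4, k_4) = 0xE2

0xE2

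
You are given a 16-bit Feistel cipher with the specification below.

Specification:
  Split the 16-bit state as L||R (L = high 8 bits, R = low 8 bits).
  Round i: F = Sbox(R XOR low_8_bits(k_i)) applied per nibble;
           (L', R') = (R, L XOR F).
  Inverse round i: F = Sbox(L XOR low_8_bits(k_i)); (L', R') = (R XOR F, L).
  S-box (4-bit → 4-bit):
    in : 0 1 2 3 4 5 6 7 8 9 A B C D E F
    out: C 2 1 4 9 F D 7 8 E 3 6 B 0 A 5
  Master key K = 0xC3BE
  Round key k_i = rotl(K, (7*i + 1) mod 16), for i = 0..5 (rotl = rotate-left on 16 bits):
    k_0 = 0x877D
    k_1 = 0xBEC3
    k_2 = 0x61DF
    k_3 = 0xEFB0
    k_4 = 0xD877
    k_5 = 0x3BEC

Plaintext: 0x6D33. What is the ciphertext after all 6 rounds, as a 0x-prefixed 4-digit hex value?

0xB7F4

s_0 = plaintext = 0x6D33
s_1 = Round(s_0, k_0) = 0x33F7
s_2 = Round(s_1, k_1) = 0xF77A
s_3 = Round(s_2, k_2) = 0x7AC8
s_4 = Round(s_3, k_3) = 0xC802
s_5 = Round(s_4, k_4) = 0x02B7
s_6 = Round(s_5, k_5) = 0xB7F4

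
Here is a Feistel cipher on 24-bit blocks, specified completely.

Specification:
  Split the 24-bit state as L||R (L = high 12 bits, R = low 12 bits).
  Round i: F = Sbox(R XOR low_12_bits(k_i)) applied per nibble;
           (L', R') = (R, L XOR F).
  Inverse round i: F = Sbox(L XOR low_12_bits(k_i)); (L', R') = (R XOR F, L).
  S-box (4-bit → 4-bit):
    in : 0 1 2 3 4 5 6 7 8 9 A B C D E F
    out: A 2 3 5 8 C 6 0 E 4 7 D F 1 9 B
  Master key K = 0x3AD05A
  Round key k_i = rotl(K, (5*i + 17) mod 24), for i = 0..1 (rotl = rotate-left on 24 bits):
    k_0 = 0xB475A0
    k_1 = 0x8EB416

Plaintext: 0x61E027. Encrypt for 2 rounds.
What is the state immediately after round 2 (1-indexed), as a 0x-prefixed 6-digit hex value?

0xAFE9B9

s_0 = plaintext = 0x61E027
s_1 = Round(s_0, k_0) = 0x027AFE
s_2 = Round(s_1, k_1) = 0xAFE9B9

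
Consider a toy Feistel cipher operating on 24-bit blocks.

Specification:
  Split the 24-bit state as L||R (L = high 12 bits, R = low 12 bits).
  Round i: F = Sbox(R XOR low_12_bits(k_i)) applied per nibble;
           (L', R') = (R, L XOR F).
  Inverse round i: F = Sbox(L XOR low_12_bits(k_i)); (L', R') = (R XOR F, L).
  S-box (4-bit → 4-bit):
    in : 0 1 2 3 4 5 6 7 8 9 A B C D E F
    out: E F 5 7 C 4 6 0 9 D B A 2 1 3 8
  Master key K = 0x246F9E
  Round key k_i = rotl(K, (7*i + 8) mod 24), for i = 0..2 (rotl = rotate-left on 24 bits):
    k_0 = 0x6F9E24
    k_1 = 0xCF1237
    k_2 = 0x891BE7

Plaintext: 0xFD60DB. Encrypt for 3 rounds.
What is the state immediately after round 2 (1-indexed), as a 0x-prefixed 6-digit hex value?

0xC5E3B6

s_0 = plaintext = 0xFD60DB
s_1 = Round(s_0, k_0) = 0x0DBC5E
s_2 = Round(s_1, k_1) = 0xC5E3B6
s_3 = Round(s_2, k_2) = 0x3B6511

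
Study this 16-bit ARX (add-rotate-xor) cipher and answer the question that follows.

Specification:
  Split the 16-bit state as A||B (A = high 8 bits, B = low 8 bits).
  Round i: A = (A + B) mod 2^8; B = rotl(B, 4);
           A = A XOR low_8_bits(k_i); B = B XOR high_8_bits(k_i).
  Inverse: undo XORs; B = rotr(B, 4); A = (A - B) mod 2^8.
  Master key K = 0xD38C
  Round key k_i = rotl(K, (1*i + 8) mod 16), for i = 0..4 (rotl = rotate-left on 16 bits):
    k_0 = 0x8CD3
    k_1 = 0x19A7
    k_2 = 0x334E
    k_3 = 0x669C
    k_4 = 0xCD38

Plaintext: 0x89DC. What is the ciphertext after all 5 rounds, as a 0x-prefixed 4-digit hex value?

s_0 = plaintext = 0x89DC
s_1 = Round(s_0, k_0) = 0xB641
s_2 = Round(s_1, k_1) = 0x500D
s_3 = Round(s_2, k_2) = 0x13E3
s_4 = Round(s_3, k_3) = 0x6A58
s_5 = Round(s_4, k_4) = 0xFA48

0xFA48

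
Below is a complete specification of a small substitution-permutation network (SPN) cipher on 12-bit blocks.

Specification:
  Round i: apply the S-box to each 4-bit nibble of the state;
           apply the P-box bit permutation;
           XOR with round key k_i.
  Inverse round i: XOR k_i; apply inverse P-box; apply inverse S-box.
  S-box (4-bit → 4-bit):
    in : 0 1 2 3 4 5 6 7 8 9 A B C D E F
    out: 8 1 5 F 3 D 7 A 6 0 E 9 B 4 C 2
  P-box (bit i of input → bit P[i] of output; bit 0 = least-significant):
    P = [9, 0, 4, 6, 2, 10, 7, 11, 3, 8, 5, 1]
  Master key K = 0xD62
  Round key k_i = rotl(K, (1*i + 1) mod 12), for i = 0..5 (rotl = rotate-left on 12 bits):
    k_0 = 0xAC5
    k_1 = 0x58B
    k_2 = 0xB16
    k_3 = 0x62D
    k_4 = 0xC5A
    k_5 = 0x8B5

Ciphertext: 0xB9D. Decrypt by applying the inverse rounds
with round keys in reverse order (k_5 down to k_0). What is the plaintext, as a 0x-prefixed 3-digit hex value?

0xBEB

s_0 = ciphertext = 0xB9D
s_1 = InvRound(s_0, k_5) = 0x691
s_2 = InvRound(s_1, k_4) = 0xBEC
s_3 = InvRound(s_2, k_3) = 0xFA7
s_4 = InvRound(s_3, k_2) = 0xD88
s_5 = InvRound(s_4, k_1) = 0x00F
s_6 = InvRound(s_5, k_0) = 0xBEB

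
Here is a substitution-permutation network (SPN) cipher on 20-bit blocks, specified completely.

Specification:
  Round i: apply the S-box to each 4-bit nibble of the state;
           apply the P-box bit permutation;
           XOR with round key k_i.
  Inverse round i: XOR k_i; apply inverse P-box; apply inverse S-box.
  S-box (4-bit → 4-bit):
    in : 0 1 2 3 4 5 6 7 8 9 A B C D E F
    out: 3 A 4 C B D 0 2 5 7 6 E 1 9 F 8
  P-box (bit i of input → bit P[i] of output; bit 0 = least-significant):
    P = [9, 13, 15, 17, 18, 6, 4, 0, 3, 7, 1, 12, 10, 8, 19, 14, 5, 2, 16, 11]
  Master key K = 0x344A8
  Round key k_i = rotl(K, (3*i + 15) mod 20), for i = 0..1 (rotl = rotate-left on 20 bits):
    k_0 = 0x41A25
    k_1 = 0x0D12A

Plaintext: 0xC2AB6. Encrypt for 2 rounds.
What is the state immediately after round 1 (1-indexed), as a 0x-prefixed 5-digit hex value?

s_0 = plaintext = 0xC2AB6
s_1 = Round(s_0, k_0) = 0xC1AD6
s_2 = Round(s_1, k_1) = 0x49089

0xC1AD6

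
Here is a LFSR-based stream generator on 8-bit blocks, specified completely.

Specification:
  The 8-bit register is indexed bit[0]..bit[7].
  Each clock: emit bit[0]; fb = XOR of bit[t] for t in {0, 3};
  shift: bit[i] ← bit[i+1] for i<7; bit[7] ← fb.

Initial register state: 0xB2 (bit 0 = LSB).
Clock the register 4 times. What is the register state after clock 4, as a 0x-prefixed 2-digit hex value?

0x4B

reg_0 = 0xB2
clock 1: out=0, reg = 0x59
clock 2: out=1, reg = 0x2C
clock 3: out=0, reg = 0x96
clock 4: out=0, reg = 0x4B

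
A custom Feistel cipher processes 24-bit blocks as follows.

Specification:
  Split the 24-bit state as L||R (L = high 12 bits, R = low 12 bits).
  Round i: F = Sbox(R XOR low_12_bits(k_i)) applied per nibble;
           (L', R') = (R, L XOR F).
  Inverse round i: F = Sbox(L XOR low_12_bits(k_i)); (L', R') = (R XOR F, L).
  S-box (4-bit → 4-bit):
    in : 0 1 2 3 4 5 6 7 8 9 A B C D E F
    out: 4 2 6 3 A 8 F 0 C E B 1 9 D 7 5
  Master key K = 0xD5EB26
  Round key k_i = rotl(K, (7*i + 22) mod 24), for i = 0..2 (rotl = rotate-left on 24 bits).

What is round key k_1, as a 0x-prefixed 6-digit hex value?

K = 0xD5EB26
k_0 = rotl(K, (7*0+22) mod 24) = rotl(K, 22) = 0xB57AC9
k_1 = rotl(K, (7*1+22) mod 24) = rotl(K, 5) = 0xBD64DA

0xBD64DA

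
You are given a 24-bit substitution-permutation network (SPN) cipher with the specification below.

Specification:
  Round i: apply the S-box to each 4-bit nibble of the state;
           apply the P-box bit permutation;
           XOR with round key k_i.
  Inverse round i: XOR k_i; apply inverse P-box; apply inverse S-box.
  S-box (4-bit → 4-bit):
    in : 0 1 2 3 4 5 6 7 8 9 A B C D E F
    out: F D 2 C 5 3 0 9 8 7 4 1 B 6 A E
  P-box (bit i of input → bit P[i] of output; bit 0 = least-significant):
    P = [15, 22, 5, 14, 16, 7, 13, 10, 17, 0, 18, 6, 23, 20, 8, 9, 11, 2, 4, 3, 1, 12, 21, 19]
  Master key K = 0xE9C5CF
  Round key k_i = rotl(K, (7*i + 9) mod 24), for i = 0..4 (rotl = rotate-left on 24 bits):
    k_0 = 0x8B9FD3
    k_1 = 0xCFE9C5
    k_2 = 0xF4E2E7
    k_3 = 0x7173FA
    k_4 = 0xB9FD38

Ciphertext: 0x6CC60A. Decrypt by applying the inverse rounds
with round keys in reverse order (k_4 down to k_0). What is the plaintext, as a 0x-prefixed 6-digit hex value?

0xC4FC23

s_0 = ciphertext = 0x6CC60A
s_1 = InvRound(s_0, k_4) = 0x540A4D
s_2 = InvRound(s_1, k_3) = 0x99AD93
s_3 = InvRound(s_2, k_2) = 0x39337F
s_4 = InvRound(s_3, k_1) = 0x91C420
s_5 = InvRound(s_4, k_0) = 0xC4FC23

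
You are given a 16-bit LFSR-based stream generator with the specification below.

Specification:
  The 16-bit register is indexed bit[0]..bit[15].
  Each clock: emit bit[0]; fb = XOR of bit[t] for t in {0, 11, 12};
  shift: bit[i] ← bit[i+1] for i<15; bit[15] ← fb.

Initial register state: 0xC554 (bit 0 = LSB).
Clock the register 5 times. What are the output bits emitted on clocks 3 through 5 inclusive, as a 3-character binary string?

reg_0 = 0xC554
clock 1: out=0, reg = 0x62AA
clock 2: out=0, reg = 0x3155
clock 3: out=1, reg = 0x18AA
clock 4: out=0, reg = 0x0C55
clock 5: out=1, reg = 0x062A

101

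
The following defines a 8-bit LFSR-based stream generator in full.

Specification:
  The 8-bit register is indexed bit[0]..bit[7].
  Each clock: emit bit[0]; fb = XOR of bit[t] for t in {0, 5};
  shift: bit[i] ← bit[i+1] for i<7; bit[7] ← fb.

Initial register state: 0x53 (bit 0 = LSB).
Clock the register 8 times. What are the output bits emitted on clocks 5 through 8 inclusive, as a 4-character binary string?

1010

reg_0 = 0x53
clock 1: out=1, reg = 0xA9
clock 2: out=1, reg = 0x54
clock 3: out=0, reg = 0x2A
clock 4: out=0, reg = 0x95
clock 5: out=1, reg = 0xCA
clock 6: out=0, reg = 0x65
clock 7: out=1, reg = 0x32
clock 8: out=0, reg = 0x99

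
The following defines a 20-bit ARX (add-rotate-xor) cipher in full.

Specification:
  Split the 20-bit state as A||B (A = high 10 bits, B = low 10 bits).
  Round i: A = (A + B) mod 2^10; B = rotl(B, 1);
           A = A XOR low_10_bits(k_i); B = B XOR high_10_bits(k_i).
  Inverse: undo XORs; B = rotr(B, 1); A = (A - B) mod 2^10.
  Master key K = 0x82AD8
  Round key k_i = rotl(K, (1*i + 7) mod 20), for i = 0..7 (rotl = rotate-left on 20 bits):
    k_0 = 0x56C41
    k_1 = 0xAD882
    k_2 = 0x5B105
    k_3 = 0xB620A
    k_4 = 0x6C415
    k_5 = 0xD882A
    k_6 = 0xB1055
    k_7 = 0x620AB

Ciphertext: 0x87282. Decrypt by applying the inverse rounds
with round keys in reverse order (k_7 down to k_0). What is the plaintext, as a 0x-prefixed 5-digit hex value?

0x76E0E

s_0 = ciphertext = 0x87282
s_1 = InvRound(s_0, k_7) = 0x4C985
s_2 = InvRound(s_1, k_6) = 0x71FA0
s_3 = InvRound(s_2, k_5) = 0x63061
s_4 = InvRound(s_3, k_4) = 0x2C4E8
s_5 = InvRound(s_4, k_3) = 0x68D18
s_6 = InvRound(s_5, k_2) = 0x1B03A
s_7 = InvRound(s_6, k_1) = 0xEA146
s_8 = InvRound(s_7, k_0) = 0x76E0E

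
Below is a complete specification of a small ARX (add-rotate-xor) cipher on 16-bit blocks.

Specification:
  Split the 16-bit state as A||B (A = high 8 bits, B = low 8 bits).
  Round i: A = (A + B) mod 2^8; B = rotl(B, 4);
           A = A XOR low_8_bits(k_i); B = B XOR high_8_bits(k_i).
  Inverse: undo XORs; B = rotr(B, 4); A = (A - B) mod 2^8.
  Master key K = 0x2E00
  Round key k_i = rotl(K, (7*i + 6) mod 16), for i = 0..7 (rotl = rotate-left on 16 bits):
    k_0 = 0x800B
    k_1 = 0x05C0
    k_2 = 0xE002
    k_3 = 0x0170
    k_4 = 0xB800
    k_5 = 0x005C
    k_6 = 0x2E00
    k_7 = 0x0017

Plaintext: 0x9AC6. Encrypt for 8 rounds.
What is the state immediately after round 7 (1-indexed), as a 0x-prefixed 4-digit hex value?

0x27DA

s_0 = plaintext = 0x9AC6
s_1 = Round(s_0, k_0) = 0x6BEC
s_2 = Round(s_1, k_1) = 0x97CB
s_3 = Round(s_2, k_2) = 0x605C
s_4 = Round(s_3, k_3) = 0xCCC4
s_5 = Round(s_4, k_4) = 0x90F4
s_6 = Round(s_5, k_5) = 0xD84F
s_7 = Round(s_6, k_6) = 0x27DA
s_8 = Round(s_7, k_7) = 0x16AD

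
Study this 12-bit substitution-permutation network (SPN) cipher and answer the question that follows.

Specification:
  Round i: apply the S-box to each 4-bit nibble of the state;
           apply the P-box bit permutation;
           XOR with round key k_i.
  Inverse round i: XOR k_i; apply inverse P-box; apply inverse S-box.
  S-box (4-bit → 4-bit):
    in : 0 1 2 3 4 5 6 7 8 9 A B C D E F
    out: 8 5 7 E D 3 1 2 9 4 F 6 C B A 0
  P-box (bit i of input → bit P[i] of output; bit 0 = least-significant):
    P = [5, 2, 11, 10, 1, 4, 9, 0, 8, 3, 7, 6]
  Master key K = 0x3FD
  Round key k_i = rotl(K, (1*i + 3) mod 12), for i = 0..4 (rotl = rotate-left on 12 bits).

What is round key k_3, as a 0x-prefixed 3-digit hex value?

0xF4F

K = 0x3FD
k_0 = rotl(K, (1*0+3) mod 12) = rotl(K, 3) = 0xFE9
k_1 = rotl(K, (1*1+3) mod 12) = rotl(K, 4) = 0xFD3
k_2 = rotl(K, (1*2+3) mod 12) = rotl(K, 5) = 0xFA7
k_3 = rotl(K, (1*3+3) mod 12) = rotl(K, 6) = 0xF4F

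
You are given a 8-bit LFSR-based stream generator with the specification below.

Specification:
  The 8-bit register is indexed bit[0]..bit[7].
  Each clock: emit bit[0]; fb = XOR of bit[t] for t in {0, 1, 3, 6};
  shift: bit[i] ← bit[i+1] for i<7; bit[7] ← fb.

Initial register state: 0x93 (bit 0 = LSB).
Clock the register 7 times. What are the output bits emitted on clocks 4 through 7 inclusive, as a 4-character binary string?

0100

reg_0 = 0x93
clock 1: out=1, reg = 0x49
clock 2: out=1, reg = 0xA4
clock 3: out=0, reg = 0x52
clock 4: out=0, reg = 0x29
clock 5: out=1, reg = 0x14
clock 6: out=0, reg = 0x0A
clock 7: out=0, reg = 0x05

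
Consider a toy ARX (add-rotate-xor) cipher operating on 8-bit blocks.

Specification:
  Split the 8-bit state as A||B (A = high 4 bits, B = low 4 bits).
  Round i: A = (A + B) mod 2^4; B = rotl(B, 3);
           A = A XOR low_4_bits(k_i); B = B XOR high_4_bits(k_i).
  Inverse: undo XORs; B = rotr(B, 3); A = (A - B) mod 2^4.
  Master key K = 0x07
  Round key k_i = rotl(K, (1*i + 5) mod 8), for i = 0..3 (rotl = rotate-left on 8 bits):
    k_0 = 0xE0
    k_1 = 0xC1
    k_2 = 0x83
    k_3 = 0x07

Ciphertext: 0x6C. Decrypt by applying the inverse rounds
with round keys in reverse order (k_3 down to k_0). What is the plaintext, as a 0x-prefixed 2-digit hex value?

0x56

s_0 = ciphertext = 0x6C
s_1 = InvRound(s_0, k_3) = 0x89
s_2 = InvRound(s_1, k_2) = 0x92
s_3 = InvRound(s_2, k_1) = 0xBD
s_4 = InvRound(s_3, k_0) = 0x56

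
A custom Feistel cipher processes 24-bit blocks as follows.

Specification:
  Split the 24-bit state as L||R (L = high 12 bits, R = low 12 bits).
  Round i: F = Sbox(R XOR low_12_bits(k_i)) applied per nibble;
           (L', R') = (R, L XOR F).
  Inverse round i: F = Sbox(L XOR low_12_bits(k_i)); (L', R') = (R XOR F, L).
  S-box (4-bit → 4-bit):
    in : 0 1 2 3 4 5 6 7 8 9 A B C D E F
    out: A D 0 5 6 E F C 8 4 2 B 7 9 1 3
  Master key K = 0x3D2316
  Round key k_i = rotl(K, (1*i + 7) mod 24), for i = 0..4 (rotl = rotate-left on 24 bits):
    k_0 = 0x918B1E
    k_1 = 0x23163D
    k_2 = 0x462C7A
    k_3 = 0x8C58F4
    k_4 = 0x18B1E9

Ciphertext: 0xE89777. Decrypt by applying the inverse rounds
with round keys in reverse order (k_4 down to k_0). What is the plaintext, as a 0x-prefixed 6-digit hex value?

0x4B7E5A

s_0 = ciphertext = 0xE89777
s_1 = InvRound(s_0, k_4) = 0x48DE89
s_2 = InvRound(s_1, k_3) = 0x94D48D
s_3 = InvRound(s_2, k_2) = 0xAD194D
s_4 = InvRound(s_3, k_1) = 0xE5AAD1
s_5 = InvRound(s_4, k_0) = 0x4B7E5A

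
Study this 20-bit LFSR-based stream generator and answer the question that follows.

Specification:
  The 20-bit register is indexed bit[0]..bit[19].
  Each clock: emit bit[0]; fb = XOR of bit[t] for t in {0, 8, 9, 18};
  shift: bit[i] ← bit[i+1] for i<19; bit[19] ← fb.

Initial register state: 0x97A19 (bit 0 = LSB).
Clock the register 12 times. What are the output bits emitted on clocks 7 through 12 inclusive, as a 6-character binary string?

000101

reg_0 = 0x97A19
clock 1: out=1, reg = 0x4BD0C
clock 2: out=0, reg = 0x25E86
clock 3: out=0, reg = 0x92F43
clock 4: out=1, reg = 0xC97A1
clock 5: out=1, reg = 0x64BD0
clock 6: out=0, reg = 0xB25E8
clock 7: out=0, reg = 0xD92F4
clock 8: out=0, reg = 0x6C97A
clock 9: out=0, reg = 0x364BD
clock 10: out=1, reg = 0x9B25E
clock 11: out=0, reg = 0xCD92F
clock 12: out=1, reg = 0xE6C97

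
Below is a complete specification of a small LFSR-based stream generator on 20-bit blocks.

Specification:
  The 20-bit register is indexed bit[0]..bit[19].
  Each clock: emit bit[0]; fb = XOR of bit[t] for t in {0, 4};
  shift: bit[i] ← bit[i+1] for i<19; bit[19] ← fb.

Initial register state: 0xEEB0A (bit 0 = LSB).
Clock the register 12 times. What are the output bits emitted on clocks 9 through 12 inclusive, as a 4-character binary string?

reg_0 = 0xEEB0A
clock 1: out=0, reg = 0x77585
clock 2: out=1, reg = 0xBBAC2
clock 3: out=0, reg = 0x5DD61
clock 4: out=1, reg = 0xAEEB0
clock 5: out=0, reg = 0xD7758
clock 6: out=0, reg = 0xEBBAC
clock 7: out=0, reg = 0x75DD6
clock 8: out=0, reg = 0xBAEEB
clock 9: out=1, reg = 0xDD775
clock 10: out=1, reg = 0x6EBBA
clock 11: out=0, reg = 0xB75DD
clock 12: out=1, reg = 0x5BAEE

1101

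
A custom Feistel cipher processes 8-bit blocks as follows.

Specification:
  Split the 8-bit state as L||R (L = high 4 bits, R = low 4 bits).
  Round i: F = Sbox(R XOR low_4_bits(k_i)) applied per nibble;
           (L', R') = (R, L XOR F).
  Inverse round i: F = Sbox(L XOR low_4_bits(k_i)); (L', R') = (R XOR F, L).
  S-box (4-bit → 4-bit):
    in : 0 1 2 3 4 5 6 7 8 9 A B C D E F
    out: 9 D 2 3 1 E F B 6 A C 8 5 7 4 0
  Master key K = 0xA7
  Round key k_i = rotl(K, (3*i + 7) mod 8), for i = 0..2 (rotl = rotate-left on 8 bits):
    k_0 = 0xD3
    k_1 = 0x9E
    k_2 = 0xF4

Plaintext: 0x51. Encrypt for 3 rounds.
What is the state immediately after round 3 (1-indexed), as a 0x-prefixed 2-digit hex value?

0xB7

s_0 = plaintext = 0x51
s_1 = Round(s_0, k_0) = 0x17
s_2 = Round(s_1, k_1) = 0x7B
s_3 = Round(s_2, k_2) = 0xB7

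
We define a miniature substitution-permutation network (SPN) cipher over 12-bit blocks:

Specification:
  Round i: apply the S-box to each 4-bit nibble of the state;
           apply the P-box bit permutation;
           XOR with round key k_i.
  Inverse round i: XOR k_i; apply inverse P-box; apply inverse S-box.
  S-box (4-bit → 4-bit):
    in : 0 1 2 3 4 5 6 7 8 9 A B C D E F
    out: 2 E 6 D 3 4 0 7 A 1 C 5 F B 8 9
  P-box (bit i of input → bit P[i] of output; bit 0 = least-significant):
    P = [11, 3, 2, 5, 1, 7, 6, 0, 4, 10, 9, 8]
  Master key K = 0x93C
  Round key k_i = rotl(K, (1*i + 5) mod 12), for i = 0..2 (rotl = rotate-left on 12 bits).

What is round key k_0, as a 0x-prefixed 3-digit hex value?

K = 0x93C
k_0 = rotl(K, (1*0+5) mod 12) = rotl(K, 5) = 0x792

0x792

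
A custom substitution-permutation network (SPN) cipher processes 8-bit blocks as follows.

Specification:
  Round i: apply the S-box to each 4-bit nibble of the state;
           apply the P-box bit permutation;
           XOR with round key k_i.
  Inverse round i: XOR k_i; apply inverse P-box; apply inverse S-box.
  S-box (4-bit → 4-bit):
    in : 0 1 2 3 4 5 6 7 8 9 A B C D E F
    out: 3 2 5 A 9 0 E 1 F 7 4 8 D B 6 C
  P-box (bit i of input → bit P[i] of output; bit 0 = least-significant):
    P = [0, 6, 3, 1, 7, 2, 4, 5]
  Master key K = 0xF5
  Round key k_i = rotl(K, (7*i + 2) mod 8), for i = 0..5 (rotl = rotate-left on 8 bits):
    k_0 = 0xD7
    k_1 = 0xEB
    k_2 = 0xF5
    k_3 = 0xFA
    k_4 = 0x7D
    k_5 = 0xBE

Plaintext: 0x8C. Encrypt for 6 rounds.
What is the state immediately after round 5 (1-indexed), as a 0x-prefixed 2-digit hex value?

s_0 = plaintext = 0x8C
s_1 = Round(s_0, k_0) = 0x68
s_2 = Round(s_1, k_1) = 0x94
s_3 = Round(s_2, k_2) = 0x62
s_4 = Round(s_3, k_3) = 0xC7
s_5 = Round(s_4, k_4) = 0xCC
s_6 = Round(s_5, k_5) = 0x05

0xCC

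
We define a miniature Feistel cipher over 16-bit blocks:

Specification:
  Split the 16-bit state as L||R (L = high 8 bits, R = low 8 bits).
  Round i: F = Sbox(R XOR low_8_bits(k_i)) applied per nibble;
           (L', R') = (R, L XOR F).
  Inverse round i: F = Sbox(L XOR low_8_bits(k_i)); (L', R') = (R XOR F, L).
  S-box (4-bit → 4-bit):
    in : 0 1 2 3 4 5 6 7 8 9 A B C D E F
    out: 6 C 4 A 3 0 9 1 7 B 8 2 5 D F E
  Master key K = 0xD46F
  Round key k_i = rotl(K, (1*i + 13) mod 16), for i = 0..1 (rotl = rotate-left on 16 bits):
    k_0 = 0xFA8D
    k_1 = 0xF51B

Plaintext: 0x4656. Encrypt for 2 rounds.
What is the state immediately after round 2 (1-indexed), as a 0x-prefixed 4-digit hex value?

0x9428

s_0 = plaintext = 0x4656
s_1 = Round(s_0, k_0) = 0x5694
s_2 = Round(s_1, k_1) = 0x9428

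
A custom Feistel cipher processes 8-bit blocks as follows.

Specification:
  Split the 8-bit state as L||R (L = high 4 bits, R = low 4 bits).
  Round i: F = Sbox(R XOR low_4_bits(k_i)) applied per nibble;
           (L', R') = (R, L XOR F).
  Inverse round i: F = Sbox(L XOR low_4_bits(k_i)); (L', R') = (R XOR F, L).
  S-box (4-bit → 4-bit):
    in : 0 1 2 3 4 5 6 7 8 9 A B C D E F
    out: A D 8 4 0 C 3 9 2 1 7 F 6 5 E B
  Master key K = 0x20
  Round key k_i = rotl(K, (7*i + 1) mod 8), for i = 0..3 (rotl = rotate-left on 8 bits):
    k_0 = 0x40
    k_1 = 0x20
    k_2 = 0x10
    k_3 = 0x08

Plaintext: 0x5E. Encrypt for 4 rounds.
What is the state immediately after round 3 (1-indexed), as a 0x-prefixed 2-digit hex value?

s_0 = plaintext = 0x5E
s_1 = Round(s_0, k_0) = 0xEB
s_2 = Round(s_1, k_1) = 0xB1
s_3 = Round(s_2, k_2) = 0x16
s_4 = Round(s_3, k_3) = 0x6F

0x16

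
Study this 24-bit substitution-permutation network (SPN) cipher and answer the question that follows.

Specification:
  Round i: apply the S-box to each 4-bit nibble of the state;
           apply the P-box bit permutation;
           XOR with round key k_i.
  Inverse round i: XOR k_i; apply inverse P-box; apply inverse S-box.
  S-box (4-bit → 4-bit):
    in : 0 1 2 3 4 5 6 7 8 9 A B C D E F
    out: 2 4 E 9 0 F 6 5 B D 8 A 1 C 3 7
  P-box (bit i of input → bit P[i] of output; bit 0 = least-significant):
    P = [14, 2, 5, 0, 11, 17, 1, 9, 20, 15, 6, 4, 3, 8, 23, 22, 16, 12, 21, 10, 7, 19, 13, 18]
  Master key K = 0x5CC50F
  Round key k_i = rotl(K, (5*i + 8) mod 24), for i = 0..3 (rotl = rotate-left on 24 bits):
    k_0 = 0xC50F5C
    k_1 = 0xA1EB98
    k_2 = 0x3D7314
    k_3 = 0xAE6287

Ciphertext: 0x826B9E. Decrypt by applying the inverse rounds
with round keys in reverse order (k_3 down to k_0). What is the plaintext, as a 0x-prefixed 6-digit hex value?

s_0 = ciphertext = 0x826B9E
s_1 = InvRound(s_0, k_3) = 0xB1EACA
s_2 = InvRound(s_1, k_2) = 0x80F270
s_3 = InvRound(s_2, k_1) = 0xCFE1C1
s_4 = InvRound(s_3, k_0) = 0xFACB88

0xFACB88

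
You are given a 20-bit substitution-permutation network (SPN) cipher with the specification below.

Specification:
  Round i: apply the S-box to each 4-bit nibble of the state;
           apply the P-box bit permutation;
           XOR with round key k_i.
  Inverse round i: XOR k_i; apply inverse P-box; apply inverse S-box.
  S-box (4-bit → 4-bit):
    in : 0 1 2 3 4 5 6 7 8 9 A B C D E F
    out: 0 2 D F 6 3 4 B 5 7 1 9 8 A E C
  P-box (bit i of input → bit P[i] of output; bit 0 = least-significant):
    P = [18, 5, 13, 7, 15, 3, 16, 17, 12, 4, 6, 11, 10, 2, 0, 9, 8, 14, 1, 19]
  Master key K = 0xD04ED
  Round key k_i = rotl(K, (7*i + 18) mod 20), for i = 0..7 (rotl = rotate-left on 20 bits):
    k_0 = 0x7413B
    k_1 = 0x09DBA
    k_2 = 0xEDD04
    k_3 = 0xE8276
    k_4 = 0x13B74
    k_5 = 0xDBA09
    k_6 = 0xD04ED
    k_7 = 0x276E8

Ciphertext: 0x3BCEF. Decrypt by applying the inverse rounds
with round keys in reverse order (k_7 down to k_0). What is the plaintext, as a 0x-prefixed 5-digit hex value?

s_0 = ciphertext = 0x3BCEF
s_1 = InvRound(s_0, k_7) = 0x4EC80
s_2 = InvRound(s_1, k_6) = 0xD4F94
s_3 = InvRound(s_2, k_5) = 0x5955F
s_4 = InvRound(s_3, k_4) = 0x62C59
s_5 = InvRound(s_4, k_3) = 0xF3C54
s_6 = InvRound(s_5, k_2) = 0x50486
s_7 = InvRound(s_6, k_1) = 0xA1795
s_8 = InvRound(s_7, k_0) = 0xE7A47

0xE7A47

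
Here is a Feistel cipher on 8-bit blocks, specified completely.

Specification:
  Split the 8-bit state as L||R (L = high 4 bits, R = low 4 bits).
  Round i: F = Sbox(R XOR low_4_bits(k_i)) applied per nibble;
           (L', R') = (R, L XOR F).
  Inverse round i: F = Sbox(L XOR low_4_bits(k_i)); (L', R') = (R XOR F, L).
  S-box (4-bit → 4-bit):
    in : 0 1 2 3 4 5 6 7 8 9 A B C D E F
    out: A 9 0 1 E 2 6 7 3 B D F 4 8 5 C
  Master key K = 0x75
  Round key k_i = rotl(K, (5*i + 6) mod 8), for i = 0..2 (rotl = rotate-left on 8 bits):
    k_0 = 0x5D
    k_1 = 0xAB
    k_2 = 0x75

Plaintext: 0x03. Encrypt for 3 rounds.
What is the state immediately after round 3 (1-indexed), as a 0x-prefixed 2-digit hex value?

0x64

s_0 = plaintext = 0x03
s_1 = Round(s_0, k_0) = 0x35
s_2 = Round(s_1, k_1) = 0x56
s_3 = Round(s_2, k_2) = 0x64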